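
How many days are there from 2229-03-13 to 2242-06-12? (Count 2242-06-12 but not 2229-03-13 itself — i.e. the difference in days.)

Mar 13, 2229 → Mar 13, 2230: 365 days.
Mar 13, 2230 → Mar 13, 2231: 365 days.
Mar 13, 2231 → Mar 13, 2232: 366 days (Feb 29, 2232 is in that span).
Mar 13, 2232 → Mar 13, 2233: 365 days.
Mar 13, 2233 → Mar 13, 2234: 365 days.
Mar 13, 2234 → Mar 13, 2235: 365 days.
Mar 13, 2235 → Mar 13, 2236: 366 days (Feb 29, 2236 is in that span).
Mar 13, 2236 → Mar 13, 2237: 365 days.
Mar 13, 2237 → Mar 13, 2238: 365 days.
Mar 13, 2238 → Mar 13, 2239: 365 days.
Mar 13, 2239 → Mar 13, 2240: 366 days (Feb 29, 2240 is in that span).
Mar 13, 2240 → Mar 13, 2241: 365 days.
Mar 13, 2241 → Mar 13, 2242: 365 days.
Mar 13, 2242 → Apr 13, 2242: 31 days (March has 31).
Apr 13, 2242 → May 13, 2242: 30 days (April has 30).
May 13, 2242 → Jun 12, 2242: 30 days.
Total: 4839 days.

4839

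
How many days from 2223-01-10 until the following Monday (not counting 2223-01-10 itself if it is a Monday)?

Jan 10, 2223 is a Friday.
From Friday to the next Monday is 3 days.

3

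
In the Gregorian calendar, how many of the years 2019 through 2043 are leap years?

Multiples of 4 in [2019,2043]: 6.
Of those, multiples of 100: 0 (not leap unless ÷400).
Multiples of 400: 0.
Leap years = 6 − 0 + 0 = 6.

6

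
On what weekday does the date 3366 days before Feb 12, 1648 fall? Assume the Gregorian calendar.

First find the weekday of Feb 12, 1648. Doomsday rule: the anchor day for the 1600s is Tuesday. For year 48: 48÷12 = 4 r 0, and 0÷4 = 0, so 4+0+0 = 4.
Tuesday + 4 ≡ Saturday — that's 1648's doomsday.
In February the doomsday date is Feb 29 (1648 is a leap year (divisible by 4)).
Feb 12 is 17 days before Feb 29; 17 mod 7 = 3, so Saturday − 3 = Wednesday.
3366 mod 7 = 6, so 3366 days before a Wednesday is Wednesday − 6 = Thursday.

Thursday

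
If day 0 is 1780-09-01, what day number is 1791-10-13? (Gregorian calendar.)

Sep 1, 1780 → Sep 1, 1781: 365 days.
Sep 1, 1781 → Sep 1, 1782: 365 days.
Sep 1, 1782 → Sep 1, 1783: 365 days.
Sep 1, 1783 → Sep 1, 1784: 366 days (Feb 29, 1784 is in that span).
Sep 1, 1784 → Sep 1, 1785: 365 days.
Sep 1, 1785 → Sep 1, 1786: 365 days.
Sep 1, 1786 → Sep 1, 1787: 365 days.
Sep 1, 1787 → Sep 1, 1788: 366 days (Feb 29, 1788 is in that span).
Sep 1, 1788 → Sep 1, 1789: 365 days.
Sep 1, 1789 → Sep 1, 1790: 365 days.
Sep 1, 1790 → Sep 1, 1791: 365 days.
Sep 1, 1791 → Oct 1, 1791: 30 days (September has 30).
Oct 1, 1791 → Oct 13, 1791: 12 days.
Total: 4059 days.

4059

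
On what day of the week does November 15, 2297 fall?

Monday

Doomsday rule: the anchor day for the 2200s is Friday. For year 97: 97÷12 = 8 r 1, and 1÷4 = 0, so 8+1+0 = 9.
Friday + 9 ≡ Sunday — that's 2297's doomsday.
In November the doomsday date is Nov 7.
Nov 15 is 8 days after Nov 7; 8 mod 7 = 1, so Sunday + 1 = Monday.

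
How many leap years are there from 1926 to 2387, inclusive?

Multiples of 4 in [1926,2387]: 115.
Of those, multiples of 100: 4 (not leap unless ÷400).
Multiples of 400: 1.
Leap years = 115 − 4 + 1 = 112.

112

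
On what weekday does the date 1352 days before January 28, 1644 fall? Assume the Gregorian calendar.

First find the weekday of Jan 28, 1644. Doomsday rule: the anchor day for the 1600s is Tuesday. For year 44: 44÷12 = 3 r 8, and 8÷4 = 2, so 3+8+2 = 13.
Tuesday + 13 ≡ Monday — that's 1644's doomsday.
In January the doomsday date is Jan 4 (1644 is a leap year (divisible by 4)).
Jan 28 is 24 days after Jan 4; 24 mod 7 = 3, so Monday + 3 = Thursday.
1352 mod 7 = 1, so 1352 days before a Thursday is Thursday − 1 = Wednesday.

Wednesday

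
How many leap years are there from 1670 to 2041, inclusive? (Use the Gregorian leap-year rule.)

90

Multiples of 4 in [1670,2041]: 93.
Of those, multiples of 100: 4 (not leap unless ÷400).
Multiples of 400: 1.
Leap years = 93 − 4 + 1 = 90.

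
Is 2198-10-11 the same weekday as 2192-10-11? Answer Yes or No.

Yes

From Oct 11, 2192 to Oct 11, 2198 is 2191 days.
2191 mod 7 = 0, so they are the same weekday.
(Oct 11, 2192 is a Thursday; Oct 11, 2198 is a Thursday.)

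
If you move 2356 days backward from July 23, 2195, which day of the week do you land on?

Sunday

Jul 23, 2195 is a Thursday.
2356 mod 7 = 4, so 2356 days before a Thursday is Thursday − 4 = Sunday.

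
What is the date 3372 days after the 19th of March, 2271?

+366 (one year; includes Feb 29, 2272) → Mar 19, 2272 (3006 left).
+365 (one year) → Mar 19, 2273 (2641 left).
+365 (one year) → Mar 19, 2274 (2276 left).
+365 (one year) → Mar 19, 2275 (1911 left).
+366 (one year; includes Feb 29, 2276) → Mar 19, 2276 (1545 left).
+365 (one year) → Mar 19, 2277 (1180 left).
+365 (one year) → Mar 19, 2278 (815 left).
+365 (one year) → Mar 19, 2279 (450 left).
+366 (one year; includes Feb 29, 2280) → Mar 19, 2280 (84 left).
Mar has 31 days: +13 → Apr 1, 2280 (71 left).
Apr has 30 days: +30 → May 1, 2280 (41 left).
May has 31 days: +31 → Jun 1, 2280 (10 left).
+10 → Jun 11, 2280.

June 11, 2280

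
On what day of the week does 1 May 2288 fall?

Tuesday

Doomsday rule: the anchor day for the 2200s is Friday. For year 88: 88÷12 = 7 r 4, and 4÷4 = 1, so 7+4+1 = 12.
Friday + 12 ≡ Wednesday — that's 2288's doomsday.
In May the doomsday date is May 9.
May 1 is 8 days before May 9; 8 mod 7 = 1, so Wednesday − 1 = Tuesday.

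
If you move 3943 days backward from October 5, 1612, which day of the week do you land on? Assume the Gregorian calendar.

Wednesday

First find the weekday of Oct 5, 1612. Doomsday rule: the anchor day for the 1600s is Tuesday. For year 12: 12÷12 = 1 r 0, and 0÷4 = 0, so 1+0+0 = 1.
Tuesday + 1 ≡ Wednesday — that's 1612's doomsday.
In October the doomsday date is Oct 10.
Oct 5 is 5 days before Oct 10; 5 mod 7 = 5, so Wednesday − 5 = Friday.
3943 mod 7 = 2, so 3943 days before a Friday is Friday − 2 = Wednesday.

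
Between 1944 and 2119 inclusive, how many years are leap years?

43

Multiples of 4 in [1944,2119]: 44.
Of those, multiples of 100: 2 (not leap unless ÷400).
Multiples of 400: 1.
Leap years = 44 − 2 + 1 = 43.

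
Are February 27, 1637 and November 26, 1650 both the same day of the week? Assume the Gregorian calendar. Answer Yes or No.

No

From Feb 27, 1637 to Nov 26, 1650 is 5020 days.
5020 mod 7 = 1, so they are different weekdays.
(Feb 27, 1637 is a Friday; Nov 26, 1650 is a Saturday.)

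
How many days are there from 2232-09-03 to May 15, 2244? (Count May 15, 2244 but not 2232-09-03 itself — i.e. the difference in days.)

4272

Sep 3, 2232 → Sep 3, 2233: 365 days.
Sep 3, 2233 → Sep 3, 2234: 365 days.
Sep 3, 2234 → Sep 3, 2235: 365 days.
Sep 3, 2235 → Sep 3, 2236: 366 days (Feb 29, 2236 is in that span).
Sep 3, 2236 → Sep 3, 2237: 365 days.
Sep 3, 2237 → Sep 3, 2238: 365 days.
Sep 3, 2238 → Sep 3, 2239: 365 days.
Sep 3, 2239 → Sep 3, 2240: 366 days (Feb 29, 2240 is in that span).
Sep 3, 2240 → Sep 3, 2241: 365 days.
Sep 3, 2241 → Sep 3, 2242: 365 days.
Sep 3, 2242 → Sep 3, 2243: 365 days.
Sep 3, 2243 → Oct 3, 2243: 30 days (September has 30).
Oct 3, 2243 → Nov 3, 2243: 31 days (October has 31).
Nov 3, 2243 → Dec 3, 2243: 30 days (November has 30).
Dec 3, 2243 → Jan 3, 2244: 31 days (December has 31).
Jan 3, 2244 → Feb 3, 2244: 31 days (January has 31).
Feb 3, 2244 → Mar 3, 2244: 29 days (February has 29).
Mar 3, 2244 → Apr 3, 2244: 31 days (March has 31).
Apr 3, 2244 → May 3, 2244: 30 days (April has 30).
May 3, 2244 → May 15, 2244: 12 days.
Total: 4272 days.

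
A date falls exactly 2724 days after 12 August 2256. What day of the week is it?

Wednesday

First find the weekday of Aug 12, 2256. Doomsday rule: the anchor day for the 2200s is Friday. For year 56: 56÷12 = 4 r 8, and 8÷4 = 2, so 4+8+2 = 14.
Friday + 14 ≡ Friday — that's 2256's doomsday.
In August the doomsday date is Aug 8.
Aug 12 is 4 days after Aug 8; 4 mod 7 = 4, so Friday + 4 = Tuesday.
2724 mod 7 = 1, so 2724 days after a Tuesday is Tuesday + 1 = Wednesday.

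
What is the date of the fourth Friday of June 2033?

June 1, 2033 is a Wednesday.
The first Friday is therefore June 3 (2 days later).
The fourth Friday is 3 + 3×7 = June 24.

June 24, 2033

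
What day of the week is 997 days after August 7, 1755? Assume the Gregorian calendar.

Sunday

First find the weekday of Aug 7, 1755. Doomsday rule: the anchor day for the 1700s is Sunday. For year 55: 55÷12 = 4 r 7, and 7÷4 = 1, so 4+7+1 = 12.
Sunday + 12 ≡ Friday — that's 1755's doomsday.
In August the doomsday date is Aug 8.
Aug 7 is 1 day before Aug 8; 1 mod 7 = 1, so Friday − 1 = Thursday.
997 mod 7 = 3, so 997 days after a Thursday is Thursday + 3 = Sunday.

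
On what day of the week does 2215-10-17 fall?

Tuesday

Doomsday rule: the anchor day for the 2200s is Friday. For year 15: 15÷12 = 1 r 3, and 3÷4 = 0, so 1+3+0 = 4.
Friday + 4 ≡ Tuesday — that's 2215's doomsday.
In October the doomsday date is Oct 10.
Oct 17 is 7 days after Oct 10; 7 mod 7 = 0, so Tuesday + 0 = Tuesday.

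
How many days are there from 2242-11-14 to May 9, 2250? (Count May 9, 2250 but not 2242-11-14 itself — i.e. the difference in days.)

2733

Nov 14, 2242 → Nov 14, 2243: 365 days.
Nov 14, 2243 → Nov 14, 2244: 366 days (Feb 29, 2244 is in that span).
Nov 14, 2244 → Nov 14, 2245: 365 days.
Nov 14, 2245 → Nov 14, 2246: 365 days.
Nov 14, 2246 → Nov 14, 2247: 365 days.
Nov 14, 2247 → Nov 14, 2248: 366 days (Feb 29, 2248 is in that span).
Nov 14, 2248 → Nov 14, 2249: 365 days.
Nov 14, 2249 → Dec 14, 2249: 30 days (November has 30).
Dec 14, 2249 → Jan 14, 2250: 31 days (December has 31).
Jan 14, 2250 → Feb 14, 2250: 31 days (January has 31).
Feb 14, 2250 → Mar 14, 2250: 28 days (February has 28).
Mar 14, 2250 → Apr 14, 2250: 31 days (March has 31).
Apr 14, 2250 → May 9, 2250: 25 days.
Total: 2733 days.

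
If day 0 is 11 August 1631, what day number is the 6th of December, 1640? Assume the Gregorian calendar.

Aug 11, 1631 → Aug 11, 1632: 366 days (Feb 29, 1632 is in that span).
Aug 11, 1632 → Aug 11, 1633: 365 days.
Aug 11, 1633 → Aug 11, 1634: 365 days.
Aug 11, 1634 → Aug 11, 1635: 365 days.
Aug 11, 1635 → Aug 11, 1636: 366 days (Feb 29, 1636 is in that span).
Aug 11, 1636 → Aug 11, 1637: 365 days.
Aug 11, 1637 → Aug 11, 1638: 365 days.
Aug 11, 1638 → Aug 11, 1639: 365 days.
Aug 11, 1639 → Aug 11, 1640: 366 days (Feb 29, 1640 is in that span).
Aug 11, 1640 → Sep 11, 1640: 31 days (August has 31).
Sep 11, 1640 → Oct 11, 1640: 30 days (September has 30).
Oct 11, 1640 → Nov 11, 1640: 31 days (October has 31).
Nov 11, 1640 → Dec 6, 1640: 25 days.
Total: 3405 days.

3405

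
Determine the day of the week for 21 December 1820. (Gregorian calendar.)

Doomsday rule: the anchor day for the 1800s is Friday. For year 20: 20÷12 = 1 r 8, and 8÷4 = 2, so 1+8+2 = 11.
Friday + 11 ≡ Tuesday — that's 1820's doomsday.
In December the doomsday date is Dec 12.
Dec 21 is 9 days after Dec 12; 9 mod 7 = 2, so Tuesday + 2 = Thursday.

Thursday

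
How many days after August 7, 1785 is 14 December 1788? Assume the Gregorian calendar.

1225

Aug 7, 1785 → Aug 7, 1786: 365 days.
Aug 7, 1786 → Aug 7, 1787: 365 days.
Aug 7, 1787 → Aug 7, 1788: 366 days (Feb 29, 1788 is in that span).
Aug 7, 1788 → Sep 7, 1788: 31 days (August has 31).
Sep 7, 1788 → Oct 7, 1788: 30 days (September has 30).
Oct 7, 1788 → Nov 7, 1788: 31 days (October has 31).
Nov 7, 1788 → Dec 7, 1788: 30 days (November has 30).
Dec 7, 1788 → Dec 14, 1788: 7 days.
Total: 1225 days.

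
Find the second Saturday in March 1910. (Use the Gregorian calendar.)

March 12, 1910

March 1, 1910 is a Tuesday.
The first Saturday is therefore March 5 (4 days later).
The second Saturday is 5 + 1×7 = March 12.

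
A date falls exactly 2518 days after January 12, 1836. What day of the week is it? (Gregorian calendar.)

Jan 12, 1836 is a Tuesday.
2518 mod 7 = 5, so 2518 days after a Tuesday is Tuesday + 5 = Sunday.

Sunday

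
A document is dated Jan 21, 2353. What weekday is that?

Doomsday rule: the anchor day for the 2300s is Wednesday. For year 53: 53÷12 = 4 r 5, and 5÷4 = 1, so 4+5+1 = 10.
Wednesday + 10 ≡ Saturday — that's 2353's doomsday.
In January the doomsday date is Jan 3 (2353 is not a leap year).
Jan 21 is 18 days after Jan 3; 18 mod 7 = 4, so Saturday + 4 = Wednesday.

Wednesday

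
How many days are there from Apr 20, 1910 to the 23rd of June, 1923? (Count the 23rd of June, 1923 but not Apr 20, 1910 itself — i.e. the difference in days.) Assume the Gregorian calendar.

4812

Apr 20, 1910 → Apr 20, 1911: 365 days.
Apr 20, 1911 → Apr 20, 1912: 366 days (Feb 29, 1912 is in that span).
Apr 20, 1912 → Apr 20, 1913: 365 days.
Apr 20, 1913 → Apr 20, 1914: 365 days.
Apr 20, 1914 → Apr 20, 1915: 365 days.
Apr 20, 1915 → Apr 20, 1916: 366 days (Feb 29, 1916 is in that span).
Apr 20, 1916 → Apr 20, 1917: 365 days.
Apr 20, 1917 → Apr 20, 1918: 365 days.
Apr 20, 1918 → Apr 20, 1919: 365 days.
Apr 20, 1919 → Apr 20, 1920: 366 days (Feb 29, 1920 is in that span).
Apr 20, 1920 → Apr 20, 1921: 365 days.
Apr 20, 1921 → Apr 20, 1922: 365 days.
Apr 20, 1922 → Apr 20, 1923: 365 days.
Apr 20, 1923 → May 20, 1923: 30 days (April has 30).
May 20, 1923 → Jun 20, 1923: 31 days (May has 31).
Jun 20, 1923 → Jun 23, 1923: 3 days.
Total: 4812 days.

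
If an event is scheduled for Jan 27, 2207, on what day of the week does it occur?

Doomsday rule: the anchor day for the 2200s is Friday. For year 07: 7÷12 = 0 r 7, and 7÷4 = 1, so 0+7+1 = 8.
Friday + 8 ≡ Saturday — that's 2207's doomsday.
In January the doomsday date is Jan 3 (2207 is not a leap year).
Jan 27 is 24 days after Jan 3; 24 mod 7 = 3, so Saturday + 3 = Tuesday.

Tuesday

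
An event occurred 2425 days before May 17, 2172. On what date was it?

−366 (one year; includes Feb 29, 2172) → May 17, 2171 (2059 left).
−365 (one year) → May 17, 2170 (1694 left).
−365 (one year) → May 17, 2169 (1329 left).
−365 (one year) → May 17, 2168 (964 left).
−366 (one year; includes Feb 29, 2168) → May 17, 2167 (598 left).
−365 (one year) → May 17, 2166 (233 left).
−17 → Apr 30, 2166 (end of Apr, 30 days; 216 left).
−30 → Mar 31, 2166 (end of Mar, 31 days; 186 left).
−31 → Feb 28, 2166 (end of Feb, 28 days; 155 left).
−28 → Jan 31, 2166 (end of Jan, 31 days; 127 left).
−31 → Dec 31, 2165 (end of Dec, 31 days; 96 left).
−31 → Nov 30, 2165 (end of Nov, 30 days; 65 left).
−30 → Oct 31, 2165 (end of Oct, 31 days; 35 left).
−31 → Sep 30, 2165 (end of Sep, 30 days; 4 left).
−4 → Sep 26, 2165.

September 26, 2165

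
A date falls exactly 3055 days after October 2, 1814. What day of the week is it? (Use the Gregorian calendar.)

Oct 2, 1814 is a Sunday.
3055 mod 7 = 3, so 3055 days after a Sunday is Sunday + 3 = Wednesday.

Wednesday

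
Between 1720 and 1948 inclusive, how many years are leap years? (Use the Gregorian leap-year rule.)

Multiples of 4 in [1720,1948]: 58.
Of those, multiples of 100: 2 (not leap unless ÷400).
Multiples of 400: 0.
Leap years = 58 − 2 + 0 = 56.

56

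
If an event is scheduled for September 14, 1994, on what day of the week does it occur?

Wednesday

Doomsday rule: the anchor day for the 1900s is Wednesday. For year 94: 94÷12 = 7 r 10, and 10÷4 = 2, so 7+10+2 = 19.
Wednesday + 19 ≡ Monday — that's 1994's doomsday.
In September the doomsday date is Sep 5.
Sep 14 is 9 days after Sep 5; 9 mod 7 = 2, so Monday + 2 = Wednesday.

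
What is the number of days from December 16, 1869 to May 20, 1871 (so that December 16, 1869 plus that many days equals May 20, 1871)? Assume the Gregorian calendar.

Dec 16, 1869 → Dec 16, 1870: 365 days.
Dec 16, 1870 → Jan 16, 1871: 31 days (December has 31).
Jan 16, 1871 → Feb 16, 1871: 31 days (January has 31).
Feb 16, 1871 → Mar 16, 1871: 28 days (February has 28).
Mar 16, 1871 → Apr 16, 1871: 31 days (March has 31).
Apr 16, 1871 → May 16, 1871: 30 days (April has 30).
May 16, 1871 → May 20, 1871: 4 days.
Total: 520 days.

520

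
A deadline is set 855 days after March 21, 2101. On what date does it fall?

+365 (one year) → Mar 21, 2102 (490 left).
+365 (one year) → Mar 21, 2103 (125 left).
Mar has 31 days: +11 → Apr 1, 2103 (114 left).
Apr has 30 days: +30 → May 1, 2103 (84 left).
May has 31 days: +31 → Jun 1, 2103 (53 left).
Jun has 30 days: +30 → Jul 1, 2103 (23 left).
+23 → Jul 24, 2103.

July 24, 2103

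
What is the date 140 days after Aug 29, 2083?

Aug has 31 days: +3 → Sep 1, 2083 (137 left).
Sep has 30 days: +30 → Oct 1, 2083 (107 left).
Oct has 31 days: +31 → Nov 1, 2083 (76 left).
Nov has 30 days: +30 → Dec 1, 2083 (46 left).
Dec has 31 days: +31 → Jan 1, 2084 (15 left).
+15 → Jan 16, 2084.

January 16, 2084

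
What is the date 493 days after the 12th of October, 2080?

+365 (one year) → Oct 12, 2081 (128 left).
Oct has 31 days: +20 → Nov 1, 2081 (108 left).
Nov has 30 days: +30 → Dec 1, 2081 (78 left).
Dec has 31 days: +31 → Jan 1, 2082 (47 left).
Jan has 31 days: +31 → Feb 1, 2082 (16 left).
+16 → Feb 17, 2082.

February 17, 2082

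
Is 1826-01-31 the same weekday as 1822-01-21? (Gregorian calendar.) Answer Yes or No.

From Jan 21, 1822 to Jan 31, 1826 is 1471 days.
1471 mod 7 = 1, so they are different weekdays.
(Jan 21, 1822 is a Monday; Jan 31, 1826 is a Tuesday.)

No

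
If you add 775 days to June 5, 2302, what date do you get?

+365 (one year) → Jun 5, 2303 (410 left).
+366 (one year; includes Feb 29, 2304) → Jun 5, 2304 (44 left).
Jun has 30 days: +26 → Jul 1, 2304 (18 left).
+18 → Jul 19, 2304.

July 19, 2304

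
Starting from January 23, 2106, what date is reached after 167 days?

July 9, 2106

Jan has 31 days: +9 → Feb 1, 2106 (158 left).
Feb has 28 days: +28 → Mar 1, 2106 (130 left).
Mar has 31 days: +31 → Apr 1, 2106 (99 left).
Apr has 30 days: +30 → May 1, 2106 (69 left).
May has 31 days: +31 → Jun 1, 2106 (38 left).
Jun has 30 days: +30 → Jul 1, 2106 (8 left).
+8 → Jul 9, 2106.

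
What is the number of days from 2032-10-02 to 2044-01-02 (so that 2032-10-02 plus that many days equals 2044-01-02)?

Oct 2, 2032 → Oct 2, 2033: 365 days.
Oct 2, 2033 → Oct 2, 2034: 365 days.
Oct 2, 2034 → Oct 2, 2035: 365 days.
Oct 2, 2035 → Oct 2, 2036: 366 days (Feb 29, 2036 is in that span).
Oct 2, 2036 → Oct 2, 2037: 365 days.
Oct 2, 2037 → Oct 2, 2038: 365 days.
Oct 2, 2038 → Oct 2, 2039: 365 days.
Oct 2, 2039 → Oct 2, 2040: 366 days (Feb 29, 2040 is in that span).
Oct 2, 2040 → Oct 2, 2041: 365 days.
Oct 2, 2041 → Oct 2, 2042: 365 days.
Oct 2, 2042 → Oct 2, 2043: 365 days.
Oct 2, 2043 → Nov 2, 2043: 31 days (October has 31).
Nov 2, 2043 → Dec 2, 2043: 30 days (November has 30).
Dec 2, 2043 → Jan 2, 2044: 31 days.
Total: 4109 days.

4109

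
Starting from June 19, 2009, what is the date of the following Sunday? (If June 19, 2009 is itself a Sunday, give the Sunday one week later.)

Jun 19, 2009 is a Friday.
From Friday to the next Sunday is 2 days.
Jun 19, 2009 + 2 = Jun 21, 2009.

June 21, 2009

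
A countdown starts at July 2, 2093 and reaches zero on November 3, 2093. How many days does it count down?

Jul 2, 2093 → Aug 2, 2093: 31 days (July has 31).
Aug 2, 2093 → Sep 2, 2093: 31 days (August has 31).
Sep 2, 2093 → Oct 2, 2093: 30 days (September has 30).
Oct 2, 2093 → Nov 2, 2093: 31 days (October has 31).
Nov 2, 2093 → Nov 3, 2093: 1 days.
Total: 124 days.

124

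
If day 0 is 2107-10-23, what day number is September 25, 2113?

Oct 23, 2107 → Oct 23, 2108: 366 days (Feb 29, 2108 is in that span).
Oct 23, 2108 → Oct 23, 2109: 365 days.
Oct 23, 2109 → Oct 23, 2110: 365 days.
Oct 23, 2110 → Oct 23, 2111: 365 days.
Oct 23, 2111 → Oct 23, 2112: 366 days (Feb 29, 2112 is in that span).
Oct 23, 2112 → Nov 23, 2112: 31 days (October has 31).
Nov 23, 2112 → Dec 23, 2112: 30 days (November has 30).
Dec 23, 2112 → Jan 23, 2113: 31 days (December has 31).
Jan 23, 2113 → Feb 23, 2113: 31 days (January has 31).
Feb 23, 2113 → Mar 23, 2113: 28 days (February has 28).
Mar 23, 2113 → Apr 23, 2113: 31 days (March has 31).
Apr 23, 2113 → May 23, 2113: 30 days (April has 30).
May 23, 2113 → Jun 23, 2113: 31 days (May has 31).
Jun 23, 2113 → Jul 23, 2113: 30 days (June has 30).
Jul 23, 2113 → Aug 23, 2113: 31 days (July has 31).
Aug 23, 2113 → Sep 23, 2113: 31 days (August has 31).
Sep 23, 2113 → Sep 25, 2113: 2 days.
Total: 2164 days.

2164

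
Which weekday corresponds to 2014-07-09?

Doomsday rule: the anchor day for the 2000s is Tuesday. For year 14: 14÷12 = 1 r 2, and 2÷4 = 0, so 1+2+0 = 3.
Tuesday + 3 ≡ Friday — that's 2014's doomsday.
In July the doomsday date is Jul 11.
Jul 9 is 2 days before Jul 11; 2 mod 7 = 2, so Friday − 2 = Wednesday.

Wednesday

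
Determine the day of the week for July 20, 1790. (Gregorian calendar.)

Tuesday

Doomsday rule: the anchor day for the 1700s is Sunday. For year 90: 90÷12 = 7 r 6, and 6÷4 = 1, so 7+6+1 = 14.
Sunday + 14 ≡ Sunday — that's 1790's doomsday.
In July the doomsday date is Jul 11.
Jul 20 is 9 days after Jul 11; 9 mod 7 = 2, so Sunday + 2 = Tuesday.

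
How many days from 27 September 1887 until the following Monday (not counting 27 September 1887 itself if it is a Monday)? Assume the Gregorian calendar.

Sep 27, 1887 is a Tuesday.
From Tuesday to the next Monday is 6 days.

6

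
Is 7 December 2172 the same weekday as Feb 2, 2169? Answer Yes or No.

From Feb 2, 2169 to Dec 7, 2172 is 1404 days.
1404 mod 7 = 4, so they are different weekdays.
(Feb 2, 2169 is a Thursday; Dec 7, 2172 is a Monday.)

No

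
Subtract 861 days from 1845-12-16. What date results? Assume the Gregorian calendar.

August 8, 1843

−365 (one year) → Dec 16, 1844 (496 left).
−366 (one year; includes Feb 29, 1844) → Dec 16, 1843 (130 left).
−16 → Nov 30, 1843 (end of Nov, 30 days; 114 left).
−30 → Oct 31, 1843 (end of Oct, 31 days; 84 left).
−31 → Sep 30, 1843 (end of Sep, 30 days; 53 left).
−30 → Aug 31, 1843 (end of Aug, 31 days; 23 left).
−23 → Aug 8, 1843.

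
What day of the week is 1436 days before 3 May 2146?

Monday

May 3, 2146 is a Tuesday.
1436 mod 7 = 1, so 1436 days before a Tuesday is Tuesday − 1 = Monday.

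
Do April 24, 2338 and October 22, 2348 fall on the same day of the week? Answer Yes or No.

No

From Apr 24, 2338 to Oct 22, 2348 is 3834 days.
3834 mod 7 = 5, so they are different weekdays.
(Apr 24, 2338 is a Sunday; Oct 22, 2348 is a Friday.)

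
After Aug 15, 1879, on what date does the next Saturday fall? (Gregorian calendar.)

Aug 15, 1879 is a Friday.
From Friday to the next Saturday is 1 day.
Aug 15, 1879 + 1 = Aug 16, 1879.

August 16, 1879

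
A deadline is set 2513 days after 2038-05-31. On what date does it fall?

April 17, 2045

+365 (one year) → May 31, 2039 (2148 left).
+366 (one year; includes Feb 29, 2040) → May 31, 2040 (1782 left).
+365 (one year) → May 31, 2041 (1417 left).
+365 (one year) → May 31, 2042 (1052 left).
+365 (one year) → May 31, 2043 (687 left).
+366 (one year; includes Feb 29, 2044) → May 31, 2044 (321 left).
May has 31 days: +1 → Jun 1, 2044 (320 left).
Jun has 30 days: +30 → Jul 1, 2044 (290 left).
Jul has 31 days: +31 → Aug 1, 2044 (259 left).
Aug has 31 days: +31 → Sep 1, 2044 (228 left).
Sep has 30 days: +30 → Oct 1, 2044 (198 left).
Oct has 31 days: +31 → Nov 1, 2044 (167 left).
Nov has 30 days: +30 → Dec 1, 2044 (137 left).
Dec has 31 days: +31 → Jan 1, 2045 (106 left).
Jan has 31 days: +31 → Feb 1, 2045 (75 left).
Feb has 28 days: +28 → Mar 1, 2045 (47 left).
Mar has 31 days: +31 → Apr 1, 2045 (16 left).
+16 → Apr 17, 2045.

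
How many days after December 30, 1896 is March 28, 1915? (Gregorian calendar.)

6661

Dec 30, 1896 → Dec 30, 1897: 365 days.
Dec 30, 1897 → Dec 30, 1898: 365 days.
Dec 30, 1898 → Dec 30, 1899: 365 days.
Dec 30, 1899 → Dec 30, 1900: 365 days.
Dec 30, 1900 → Dec 30, 1901: 365 days.
Dec 30, 1901 → Dec 30, 1902: 365 days.
Dec 30, 1902 → Dec 30, 1903: 365 days.
Dec 30, 1903 → Dec 30, 1904: 366 days (Feb 29, 1904 is in that span).
Dec 30, 1904 → Dec 30, 1905: 365 days.
Dec 30, 1905 → Dec 30, 1906: 365 days.
Dec 30, 1906 → Dec 30, 1907: 365 days.
Dec 30, 1907 → Dec 30, 1908: 366 days (Feb 29, 1908 is in that span).
Dec 30, 1908 → Dec 30, 1909: 365 days.
Dec 30, 1909 → Dec 30, 1910: 365 days.
Dec 30, 1910 → Dec 30, 1911: 365 days.
Dec 30, 1911 → Dec 30, 1912: 366 days (Feb 29, 1912 is in that span).
Dec 30, 1912 → Dec 30, 1913: 365 days.
Dec 30, 1913 → Dec 30, 1914: 365 days.
Dec 30, 1914 → Jan 30, 1915: 31 days (December has 31).
Jan 30, 1915 → Feb 28, 1915: 29 days (January has 31).
Feb 28, 1915 → Mar 28, 1915: 28 days.
Total: 6661 days.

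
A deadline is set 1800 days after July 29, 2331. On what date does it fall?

July 2, 2336

+366 (one year; includes Feb 29, 2332) → Jul 29, 2332 (1434 left).
+365 (one year) → Jul 29, 2333 (1069 left).
+365 (one year) → Jul 29, 2334 (704 left).
+365 (one year) → Jul 29, 2335 (339 left).
Jul has 31 days: +3 → Aug 1, 2335 (336 left).
Aug has 31 days: +31 → Sep 1, 2335 (305 left).
Sep has 30 days: +30 → Oct 1, 2335 (275 left).
Oct has 31 days: +31 → Nov 1, 2335 (244 left).
Nov has 30 days: +30 → Dec 1, 2335 (214 left).
Dec has 31 days: +31 → Jan 1, 2336 (183 left).
Jan has 31 days: +31 → Feb 1, 2336 (152 left).
Feb has 29 days: +29 → Mar 1, 2336 (123 left).
Mar has 31 days: +31 → Apr 1, 2336 (92 left).
Apr has 30 days: +30 → May 1, 2336 (62 left).
May has 31 days: +31 → Jun 1, 2336 (31 left).
Jun has 30 days: +30 → Jul 1, 2336 (1 left).
+1 → Jul 2, 2336.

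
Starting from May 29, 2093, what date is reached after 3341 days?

July 23, 2102

+365 (one year) → May 29, 2094 (2976 left).
+365 (one year) → May 29, 2095 (2611 left).
+366 (one year; includes Feb 29, 2096) → May 29, 2096 (2245 left).
+365 (one year) → May 29, 2097 (1880 left).
+365 (one year) → May 29, 2098 (1515 left).
+365 (one year) → May 29, 2099 (1150 left).
+365 (one year) → May 29, 2100 (785 left).
+365 (one year) → May 29, 2101 (420 left).
+365 (one year) → May 29, 2102 (55 left).
May has 31 days: +3 → Jun 1, 2102 (52 left).
Jun has 30 days: +30 → Jul 1, 2102 (22 left).
+22 → Jul 23, 2102.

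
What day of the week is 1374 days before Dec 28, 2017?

Dec 28, 2017 is a Thursday.
1374 mod 7 = 2, so 1374 days before a Thursday is Thursday − 2 = Tuesday.

Tuesday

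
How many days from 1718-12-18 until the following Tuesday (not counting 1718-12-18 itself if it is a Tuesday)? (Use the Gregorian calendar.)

Dec 18, 1718 is a Sunday.
From Sunday to the next Tuesday is 2 days.

2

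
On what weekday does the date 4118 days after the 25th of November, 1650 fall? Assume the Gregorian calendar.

Nov 25, 1650 is a Friday.
4118 mod 7 = 2, so 4118 days after a Friday is Friday + 2 = Sunday.

Sunday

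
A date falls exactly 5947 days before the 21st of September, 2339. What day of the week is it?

First find the weekday of Sep 21, 2339. Doomsday rule: the anchor day for the 2300s is Wednesday. For year 39: 39÷12 = 3 r 3, and 3÷4 = 0, so 3+3+0 = 6.
Wednesday + 6 ≡ Tuesday — that's 2339's doomsday.
In September the doomsday date is Sep 5.
Sep 21 is 16 days after Sep 5; 16 mod 7 = 2, so Tuesday + 2 = Thursday.
5947 mod 7 = 4, so 5947 days before a Thursday is Thursday − 4 = Sunday.

Sunday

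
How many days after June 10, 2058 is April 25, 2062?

1415

Jun 10, 2058 → Jun 10, 2059: 365 days.
Jun 10, 2059 → Jun 10, 2060: 366 days (Feb 29, 2060 is in that span).
Jun 10, 2060 → Jun 10, 2061: 365 days.
Jun 10, 2061 → Jul 10, 2061: 30 days (June has 30).
Jul 10, 2061 → Aug 10, 2061: 31 days (July has 31).
Aug 10, 2061 → Sep 10, 2061: 31 days (August has 31).
Sep 10, 2061 → Oct 10, 2061: 30 days (September has 30).
Oct 10, 2061 → Nov 10, 2061: 31 days (October has 31).
Nov 10, 2061 → Dec 10, 2061: 30 days (November has 30).
Dec 10, 2061 → Jan 10, 2062: 31 days (December has 31).
Jan 10, 2062 → Feb 10, 2062: 31 days (January has 31).
Feb 10, 2062 → Mar 10, 2062: 28 days (February has 28).
Mar 10, 2062 → Apr 10, 2062: 31 days (March has 31).
Apr 10, 2062 → Apr 25, 2062: 15 days.
Total: 1415 days.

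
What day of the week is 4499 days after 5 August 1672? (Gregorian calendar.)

Aug 5, 1672 is a Friday.
4499 mod 7 = 5, so 4499 days after a Friday is Friday + 5 = Wednesday.

Wednesday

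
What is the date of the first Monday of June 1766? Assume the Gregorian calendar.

June 2, 1766

June 1, 1766 is a Sunday.
The first Monday is therefore June 2 (1 days later).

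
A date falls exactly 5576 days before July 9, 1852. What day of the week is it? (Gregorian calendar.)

Jul 9, 1852 is a Friday.
5576 mod 7 = 4, so 5576 days before a Friday is Friday − 4 = Monday.

Monday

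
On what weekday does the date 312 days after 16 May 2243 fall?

Saturday

May 16, 2243 is a Tuesday.
312 mod 7 = 4, so 312 days after a Tuesday is Tuesday + 4 = Saturday.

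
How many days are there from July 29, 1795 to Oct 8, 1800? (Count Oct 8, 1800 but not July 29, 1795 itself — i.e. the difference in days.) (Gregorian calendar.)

Jul 29, 1795 → Jul 29, 1796: 366 days (Feb 29, 1796 is in that span).
Jul 29, 1796 → Jul 29, 1797: 365 days.
Jul 29, 1797 → Jul 29, 1798: 365 days.
Jul 29, 1798 → Jul 29, 1799: 365 days.
Jul 29, 1799 → Jul 29, 1800: 365 days.
Jul 29, 1800 → Aug 29, 1800: 31 days (July has 31).
Aug 29, 1800 → Sep 29, 1800: 31 days (August has 31).
Sep 29, 1800 → Oct 8, 1800: 9 days.
Total: 1897 days.

1897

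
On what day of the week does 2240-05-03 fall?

Sunday

January 1, 2240 is a Wednesday.
Jan 1, 2240 → Feb 1, 2240: 31 days (January has 31).
Feb 1, 2240 → Mar 1, 2240: 29 days (February has 29).
Mar 1, 2240 → Apr 1, 2240: 31 days (March has 31).
Apr 1, 2240 → May 1, 2240: 30 days (April has 30).
May 1, 2240 → May 3, 2240: 2 days.
Total: 123 days.
123 mod 7 = 4, so Wednesday + 4 = Sunday.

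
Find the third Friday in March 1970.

March 20, 1970

March 1, 1970 is a Sunday.
The first Friday is therefore March 6 (5 days later).
The third Friday is 6 + 2×7 = March 20.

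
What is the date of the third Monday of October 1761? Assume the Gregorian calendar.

October 19, 1761

October 1, 1761 is a Thursday.
The first Monday is therefore October 5 (4 days later).
The third Monday is 5 + 2×7 = October 19.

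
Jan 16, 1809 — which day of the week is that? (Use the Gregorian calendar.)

Doomsday rule: the anchor day for the 1800s is Friday. For year 09: 9÷12 = 0 r 9, and 9÷4 = 2, so 0+9+2 = 11.
Friday + 11 ≡ Tuesday — that's 1809's doomsday.
In January the doomsday date is Jan 3 (1809 is not a leap year).
Jan 16 is 13 days after Jan 3; 13 mod 7 = 6, so Tuesday + 6 = Monday.

Monday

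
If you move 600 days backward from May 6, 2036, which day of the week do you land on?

First find the weekday of May 6, 2036. Doomsday rule: the anchor day for the 2000s is Tuesday. For year 36: 36÷12 = 3 r 0, and 0÷4 = 0, so 3+0+0 = 3.
Tuesday + 3 ≡ Friday — that's 2036's doomsday.
In May the doomsday date is May 9.
May 6 is 3 days before May 9; 3 mod 7 = 3, so Friday − 3 = Tuesday.
600 mod 7 = 5, so 600 days before a Tuesday is Tuesday − 5 = Thursday.

Thursday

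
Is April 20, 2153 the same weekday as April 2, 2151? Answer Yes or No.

Yes

From Apr 2, 2151 to Apr 20, 2153 is 749 days.
749 mod 7 = 0, so they are the same weekday.
(Apr 2, 2151 is a Friday; Apr 20, 2153 is a Friday.)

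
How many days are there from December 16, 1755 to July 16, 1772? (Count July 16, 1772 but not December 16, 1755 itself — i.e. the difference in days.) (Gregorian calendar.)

6057

Dec 16, 1755 → Dec 16, 1756: 366 days (Feb 29, 1756 is in that span).
Dec 16, 1756 → Dec 16, 1757: 365 days.
Dec 16, 1757 → Dec 16, 1758: 365 days.
Dec 16, 1758 → Dec 16, 1759: 365 days.
Dec 16, 1759 → Dec 16, 1760: 366 days (Feb 29, 1760 is in that span).
Dec 16, 1760 → Dec 16, 1761: 365 days.
Dec 16, 1761 → Dec 16, 1762: 365 days.
Dec 16, 1762 → Dec 16, 1763: 365 days.
Dec 16, 1763 → Dec 16, 1764: 366 days (Feb 29, 1764 is in that span).
Dec 16, 1764 → Dec 16, 1765: 365 days.
Dec 16, 1765 → Dec 16, 1766: 365 days.
Dec 16, 1766 → Dec 16, 1767: 365 days.
Dec 16, 1767 → Dec 16, 1768: 366 days (Feb 29, 1768 is in that span).
Dec 16, 1768 → Dec 16, 1769: 365 days.
Dec 16, 1769 → Dec 16, 1770: 365 days.
Dec 16, 1770 → Dec 16, 1771: 365 days.
Dec 16, 1771 → Jan 16, 1772: 31 days (December has 31).
Jan 16, 1772 → Feb 16, 1772: 31 days (January has 31).
Feb 16, 1772 → Mar 16, 1772: 29 days (February has 29).
Mar 16, 1772 → Apr 16, 1772: 31 days (March has 31).
Apr 16, 1772 → May 16, 1772: 30 days (April has 30).
May 16, 1772 → Jun 16, 1772: 31 days (May has 31).
Jun 16, 1772 → Jul 16, 1772: 30 days.
Total: 6057 days.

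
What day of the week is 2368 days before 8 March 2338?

Sunday

First find the weekday of Mar 8, 2338. Doomsday rule: the anchor day for the 2300s is Wednesday. For year 38: 38÷12 = 3 r 2, and 2÷4 = 0, so 3+2+0 = 5.
Wednesday + 5 ≡ Monday — that's 2338's doomsday.
In March the doomsday date is Mar 14.
Mar 8 is 6 days before Mar 14; 6 mod 7 = 6, so Monday − 6 = Tuesday.
2368 mod 7 = 2, so 2368 days before a Tuesday is Tuesday − 2 = Sunday.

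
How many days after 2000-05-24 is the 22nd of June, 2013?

May 24, 2000 → May 24, 2001: 365 days.
May 24, 2001 → May 24, 2002: 365 days.
May 24, 2002 → May 24, 2003: 365 days.
May 24, 2003 → May 24, 2004: 366 days (Feb 29, 2004 is in that span).
May 24, 2004 → May 24, 2005: 365 days.
May 24, 2005 → May 24, 2006: 365 days.
May 24, 2006 → May 24, 2007: 365 days.
May 24, 2007 → May 24, 2008: 366 days (Feb 29, 2008 is in that span).
May 24, 2008 → May 24, 2009: 365 days.
May 24, 2009 → May 24, 2010: 365 days.
May 24, 2010 → May 24, 2011: 365 days.
May 24, 2011 → May 24, 2012: 366 days (Feb 29, 2012 is in that span).
May 24, 2012 → Jun 24, 2012: 31 days (May has 31).
Jun 24, 2012 → Jul 24, 2012: 30 days (June has 30).
Jul 24, 2012 → Aug 24, 2012: 31 days (July has 31).
Aug 24, 2012 → Sep 24, 2012: 31 days (August has 31).
Sep 24, 2012 → Oct 24, 2012: 30 days (September has 30).
Oct 24, 2012 → Nov 24, 2012: 31 days (October has 31).
Nov 24, 2012 → Dec 24, 2012: 30 days (November has 30).
Dec 24, 2012 → Jan 24, 2013: 31 days (December has 31).
Jan 24, 2013 → Feb 24, 2013: 31 days (January has 31).
Feb 24, 2013 → Mar 24, 2013: 28 days (February has 28).
Mar 24, 2013 → Apr 24, 2013: 31 days (March has 31).
Apr 24, 2013 → May 24, 2013: 30 days (April has 30).
May 24, 2013 → Jun 22, 2013: 29 days.
Total: 4777 days.

4777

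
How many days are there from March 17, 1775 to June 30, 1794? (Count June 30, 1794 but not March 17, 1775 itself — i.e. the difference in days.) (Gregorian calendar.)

7045

Mar 17, 1775 → Mar 17, 1776: 366 days (Feb 29, 1776 is in that span).
Mar 17, 1776 → Mar 17, 1777: 365 days.
Mar 17, 1777 → Mar 17, 1778: 365 days.
Mar 17, 1778 → Mar 17, 1779: 365 days.
Mar 17, 1779 → Mar 17, 1780: 366 days (Feb 29, 1780 is in that span).
Mar 17, 1780 → Mar 17, 1781: 365 days.
Mar 17, 1781 → Mar 17, 1782: 365 days.
Mar 17, 1782 → Mar 17, 1783: 365 days.
Mar 17, 1783 → Mar 17, 1784: 366 days (Feb 29, 1784 is in that span).
Mar 17, 1784 → Mar 17, 1785: 365 days.
Mar 17, 1785 → Mar 17, 1786: 365 days.
Mar 17, 1786 → Mar 17, 1787: 365 days.
Mar 17, 1787 → Mar 17, 1788: 366 days (Feb 29, 1788 is in that span).
Mar 17, 1788 → Mar 17, 1789: 365 days.
Mar 17, 1789 → Mar 17, 1790: 365 days.
Mar 17, 1790 → Mar 17, 1791: 365 days.
Mar 17, 1791 → Mar 17, 1792: 366 days (Feb 29, 1792 is in that span).
Mar 17, 1792 → Mar 17, 1793: 365 days.
Mar 17, 1793 → Mar 17, 1794: 365 days.
Mar 17, 1794 → Apr 17, 1794: 31 days (March has 31).
Apr 17, 1794 → May 17, 1794: 30 days (April has 30).
May 17, 1794 → Jun 17, 1794: 31 days (May has 31).
Jun 17, 1794 → Jun 30, 1794: 13 days.
Total: 7045 days.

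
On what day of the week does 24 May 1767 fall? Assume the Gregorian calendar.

Sunday

Doomsday rule: the anchor day for the 1700s is Sunday. For year 67: 67÷12 = 5 r 7, and 7÷4 = 1, so 5+7+1 = 13.
Sunday + 13 ≡ Saturday — that's 1767's doomsday.
In May the doomsday date is May 9.
May 24 is 15 days after May 9; 15 mod 7 = 1, so Saturday + 1 = Sunday.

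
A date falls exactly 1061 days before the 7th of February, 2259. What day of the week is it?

First find the weekday of Feb 7, 2259. Doomsday rule: the anchor day for the 2200s is Friday. For year 59: 59÷12 = 4 r 11, and 11÷4 = 2, so 4+11+2 = 17.
Friday + 17 ≡ Monday — that's 2259's doomsday.
In February the doomsday date is Feb 28 (2259 is not a leap year).
Feb 7 is 21 days before Feb 28; 21 mod 7 = 0, so Monday − 0 = Monday.
1061 mod 7 = 4, so 1061 days before a Monday is Monday − 4 = Thursday.

Thursday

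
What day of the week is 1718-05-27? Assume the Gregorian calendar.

Doomsday rule: the anchor day for the 1700s is Sunday. For year 18: 18÷12 = 1 r 6, and 6÷4 = 1, so 1+6+1 = 8.
Sunday + 8 ≡ Monday — that's 1718's doomsday.
In May the doomsday date is May 9.
May 27 is 18 days after May 9; 18 mod 7 = 4, so Monday + 4 = Friday.

Friday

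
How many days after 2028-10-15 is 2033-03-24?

Oct 15, 2028 → Oct 15, 2029: 365 days.
Oct 15, 2029 → Oct 15, 2030: 365 days.
Oct 15, 2030 → Oct 15, 2031: 365 days.
Oct 15, 2031 → Oct 15, 2032: 366 days (Feb 29, 2032 is in that span).
Oct 15, 2032 → Nov 15, 2032: 31 days (October has 31).
Nov 15, 2032 → Dec 15, 2032: 30 days (November has 30).
Dec 15, 2032 → Jan 15, 2033: 31 days (December has 31).
Jan 15, 2033 → Feb 15, 2033: 31 days (January has 31).
Feb 15, 2033 → Mar 15, 2033: 28 days (February has 28).
Mar 15, 2033 → Mar 24, 2033: 9 days.
Total: 1621 days.

1621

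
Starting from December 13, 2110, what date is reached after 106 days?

Dec has 31 days: +19 → Jan 1, 2111 (87 left).
Jan has 31 days: +31 → Feb 1, 2111 (56 left).
Feb has 28 days: +28 → Mar 1, 2111 (28 left).
+28 → Mar 29, 2111.

March 29, 2111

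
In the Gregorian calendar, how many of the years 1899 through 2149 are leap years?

Multiples of 4 in [1899,2149]: 63.
Of those, multiples of 100: 3 (not leap unless ÷400).
Multiples of 400: 1.
Leap years = 63 − 3 + 1 = 61.

61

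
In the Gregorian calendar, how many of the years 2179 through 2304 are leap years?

Multiples of 4 in [2179,2304]: 32.
Of those, multiples of 100: 2 (not leap unless ÷400).
Multiples of 400: 0.
Leap years = 32 − 2 + 0 = 30.

30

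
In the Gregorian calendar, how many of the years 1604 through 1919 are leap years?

Multiples of 4 in [1604,1919]: 79.
Of those, multiples of 100: 3 (not leap unless ÷400).
Multiples of 400: 0.
Leap years = 79 − 3 + 0 = 76.

76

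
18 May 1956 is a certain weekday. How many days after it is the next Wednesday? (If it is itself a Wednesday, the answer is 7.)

5

May 18, 1956 is a Friday.
From Friday to the next Wednesday is 5 days.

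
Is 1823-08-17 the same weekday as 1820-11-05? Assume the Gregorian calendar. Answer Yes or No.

Yes

From Nov 5, 1820 to Aug 17, 1823 is 1015 days.
1015 mod 7 = 0, so they are the same weekday.
(Nov 5, 1820 is a Sunday; Aug 17, 1823 is a Sunday.)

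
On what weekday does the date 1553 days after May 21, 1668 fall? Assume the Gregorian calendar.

First find the weekday of May 21, 1668. Doomsday rule: the anchor day for the 1600s is Tuesday. For year 68: 68÷12 = 5 r 8, and 8÷4 = 2, so 5+8+2 = 15.
Tuesday + 15 ≡ Wednesday — that's 1668's doomsday.
In May the doomsday date is May 9.
May 21 is 12 days after May 9; 12 mod 7 = 5, so Wednesday + 5 = Monday.
1553 mod 7 = 6, so 1553 days after a Monday is Monday + 6 = Sunday.

Sunday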